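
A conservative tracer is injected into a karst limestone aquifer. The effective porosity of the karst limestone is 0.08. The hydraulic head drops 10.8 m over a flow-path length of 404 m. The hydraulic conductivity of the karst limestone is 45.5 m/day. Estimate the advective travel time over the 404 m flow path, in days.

26.6

Hydraulic gradient i = Δh / L = 10.8 / 404 = 0.02673.
Darcy flux q = K · i = 45.50 × 0.02673 = 1.216 m/day.
Seepage velocity v = q / n_e = 1.216 / 0.08 = 15.20 m/day.
Travel time t = L / v = 404 / 15.20 = 26.57 days.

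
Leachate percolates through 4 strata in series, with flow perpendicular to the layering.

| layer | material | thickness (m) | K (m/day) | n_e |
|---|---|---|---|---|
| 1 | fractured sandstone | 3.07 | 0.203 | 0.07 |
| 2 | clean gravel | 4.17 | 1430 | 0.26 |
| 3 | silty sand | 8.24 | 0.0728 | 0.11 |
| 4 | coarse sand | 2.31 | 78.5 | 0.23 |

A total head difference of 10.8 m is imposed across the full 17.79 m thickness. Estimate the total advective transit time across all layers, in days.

32.5

With flow normal to the layers, continuity requires the same specific discharge q through every layer.
Σ(b_i/K_i) = 3.07/0.203 + 4.17/1430 + 8.24/0.0728 + 2.31/78.5 = 128.3 d.
q = Δh / Σ(b_i/K_i) = 10.8 / 128.3 = 0.08415 m/day.
In each layer the seepage velocity is v_i = q/n_i, so the layer transit time is t_i = b_i·n_i / q:
  layer 1 (fractured sandstone): t_1 = 3.07 × 0.07 / 0.08415 = 2.554 d
  layer 2 (clean gravel): t_2 = 4.17 × 0.26 / 0.08415 = 12.88 d
  layer 3 (silty sand): t_3 = 8.24 × 0.11 / 0.08415 = 10.77 d
  layer 4 (coarse sand): t_4 = 2.31 × 0.23 / 0.08415 = 6.314 d
Total t = Σ t_i = 32.52 days.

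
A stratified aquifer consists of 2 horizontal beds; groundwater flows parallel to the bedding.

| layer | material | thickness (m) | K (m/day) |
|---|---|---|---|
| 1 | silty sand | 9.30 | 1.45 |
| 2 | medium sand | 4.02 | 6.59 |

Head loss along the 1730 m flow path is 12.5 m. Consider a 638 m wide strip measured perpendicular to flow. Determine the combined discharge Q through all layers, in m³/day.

Flow is parallel to layering, so each bed carries its own Darcy discharge and the transmissivities add.
Σ(K_i·b_i) = 1.45×9.30 + 6.59×4.02 = 39.98 m²/day.
Hydraulic gradient i = Δh / L = 12.5 / 1730 = 0.007225.
Q = Σ(K_i·b_i) · W · i = 39.98 × 638 × 0.007225 = 184.3 m³/day.

184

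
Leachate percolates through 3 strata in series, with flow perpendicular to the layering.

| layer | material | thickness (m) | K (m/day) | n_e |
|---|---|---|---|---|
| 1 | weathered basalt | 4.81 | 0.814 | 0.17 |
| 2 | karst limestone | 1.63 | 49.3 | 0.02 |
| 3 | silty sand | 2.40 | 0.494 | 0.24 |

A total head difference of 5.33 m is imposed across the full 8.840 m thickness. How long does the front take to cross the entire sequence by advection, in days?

2.89

With flow normal to the layers, continuity requires the same specific discharge q through every layer.
Σ(b_i/K_i) = 4.81/0.814 + 1.63/49.3 + 2.40/0.494 = 10.80 d.
q = Δh / Σ(b_i/K_i) = 5.33 / 10.80 = 0.4935 m/day.
In each layer the seepage velocity is v_i = q/n_i, so the layer transit time is t_i = b_i·n_i / q:
  layer 1 (weathered basalt): t_1 = 4.81 × 0.17 / 0.4935 = 1.657 d
  layer 2 (karst limestone): t_2 = 1.63 × 0.02 / 0.4935 = 0.06606 d
  layer 3 (silty sand): t_3 = 2.40 × 0.24 / 0.4935 = 1.167 d
Total t = Σ t_i = 2.890 days.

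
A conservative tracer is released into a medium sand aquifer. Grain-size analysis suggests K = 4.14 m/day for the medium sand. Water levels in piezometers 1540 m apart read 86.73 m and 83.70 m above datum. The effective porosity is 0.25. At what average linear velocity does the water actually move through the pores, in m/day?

0.0326

Hydraulic gradient i = (86.73 − 83.70) / 1540 = 3.03 / 1540 = 0.001968.
Darcy flux q = K · i = 4.140 × 0.001968 = 0.008146 m/day.
Seepage velocity v = q / n_e = 0.008146 / 0.25 = 0.03258 m/day.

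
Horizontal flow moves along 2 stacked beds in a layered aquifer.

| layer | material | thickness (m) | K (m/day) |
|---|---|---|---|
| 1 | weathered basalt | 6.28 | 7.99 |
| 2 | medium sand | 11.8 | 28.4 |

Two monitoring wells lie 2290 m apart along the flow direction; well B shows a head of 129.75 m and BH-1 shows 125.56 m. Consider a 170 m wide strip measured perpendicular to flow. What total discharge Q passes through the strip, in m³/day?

Flow is parallel to layering, so each bed carries its own Darcy discharge and the transmissivities add.
Σ(K_i·b_i) = 7.99×6.28 + 28.4×11.8 = 385.3 m²/day.
Hydraulic gradient i = (129.75 − 125.56) / 2290 = 4.19 / 2290 = 0.001830.
Q = Σ(K_i·b_i) · W · i = 385.3 × 170 × 0.001830 = 119.8 m³/day.

120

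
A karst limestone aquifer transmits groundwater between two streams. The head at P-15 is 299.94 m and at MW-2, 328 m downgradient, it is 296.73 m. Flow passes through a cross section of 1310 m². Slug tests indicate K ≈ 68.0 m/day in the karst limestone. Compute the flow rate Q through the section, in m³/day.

Hydraulic gradient i = (299.94 − 296.73) / 328 = 3.21 / 328 = 0.009787.
Darcy's law: Q = K · A · i = 68.00 × 1310 × 0.009787 = 871.8 m³/day.

872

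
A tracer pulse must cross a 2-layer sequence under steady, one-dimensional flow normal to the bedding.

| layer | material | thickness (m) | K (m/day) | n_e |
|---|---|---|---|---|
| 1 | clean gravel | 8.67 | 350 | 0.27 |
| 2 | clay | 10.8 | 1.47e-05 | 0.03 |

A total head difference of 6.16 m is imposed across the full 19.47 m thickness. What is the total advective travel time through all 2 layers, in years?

With flow normal to the layers, continuity requires the same specific discharge q through every layer.
Σ(b_i/K_i) = 8.67/350 + 10.8/1.47e-05 = 7.347e+05 d.
q = Δh / Σ(b_i/K_i) = 6.16 / 7.347e+05 = 8.384e-06 m/day.
In each layer the seepage velocity is v_i = q/n_i, so the layer transit time is t_i = b_i·n_i / q:
  layer 1 (clean gravel): t_1 = 8.67 × 0.27 / 8.384e-06 = 2.792e+05 d
  layer 2 (clay): t_2 = 10.8 × 0.03 / 8.384e-06 = 38643 d
Total t = Σ t_i = 3.178e+05 days = 870.2 years.

870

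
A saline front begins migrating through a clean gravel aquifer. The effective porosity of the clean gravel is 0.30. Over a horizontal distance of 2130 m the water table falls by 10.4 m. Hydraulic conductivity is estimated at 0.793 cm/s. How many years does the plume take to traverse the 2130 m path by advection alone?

Convert K: 0.793 cm/s × 864 = 685.2 m/day.
Hydraulic gradient i = Δh / L = 10.4 / 2130 = 0.004883.
Darcy flux q = K · i = 685.2 × 0.004883 = 3.345 m/day.
Seepage velocity v = q / n_e = 3.345 / 0.30 = 11.15 m/day.
Travel time t = L / v = 2130 / 11.15 = 191.0 days = 0.5230 years.

0.523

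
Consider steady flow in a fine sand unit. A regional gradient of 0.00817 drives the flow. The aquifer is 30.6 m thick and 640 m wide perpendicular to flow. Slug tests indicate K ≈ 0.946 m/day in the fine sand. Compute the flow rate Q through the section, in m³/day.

151

Cross-sectional area A = 640 × 30.6 = 19584 m².
Hydraulic gradient i = 0.00817.
Darcy's law: Q = K · A · i = 0.9460 × 19584 × 0.008170 = 151.4 m³/day.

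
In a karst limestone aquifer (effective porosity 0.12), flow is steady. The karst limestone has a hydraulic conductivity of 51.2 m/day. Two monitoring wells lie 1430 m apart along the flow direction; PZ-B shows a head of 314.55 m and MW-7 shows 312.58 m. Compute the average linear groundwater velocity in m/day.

Hydraulic gradient i = (314.55 − 312.58) / 1430 = 1.97 / 1430 = 0.001378.
Darcy flux q = K · i = 51.20 × 0.001378 = 0.07053 m/day.
Seepage velocity v = q / n_e = 0.07053 / 0.12 = 0.5878 m/day.

0.588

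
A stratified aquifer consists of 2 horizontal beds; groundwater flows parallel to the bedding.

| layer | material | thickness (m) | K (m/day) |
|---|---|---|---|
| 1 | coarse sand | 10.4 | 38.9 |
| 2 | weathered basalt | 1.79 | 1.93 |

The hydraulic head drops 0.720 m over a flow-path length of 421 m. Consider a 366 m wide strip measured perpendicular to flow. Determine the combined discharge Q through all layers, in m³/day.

Flow is parallel to layering, so each bed carries its own Darcy discharge and the transmissivities add.
Σ(K_i·b_i) = 38.9×10.4 + 1.93×1.79 = 408.0 m²/day.
Hydraulic gradient i = Δh / L = 0.720 / 421 = 0.001710.
Q = Σ(K_i·b_i) · W · i = 408.0 × 366 × 0.001710 = 255.4 m³/day.

255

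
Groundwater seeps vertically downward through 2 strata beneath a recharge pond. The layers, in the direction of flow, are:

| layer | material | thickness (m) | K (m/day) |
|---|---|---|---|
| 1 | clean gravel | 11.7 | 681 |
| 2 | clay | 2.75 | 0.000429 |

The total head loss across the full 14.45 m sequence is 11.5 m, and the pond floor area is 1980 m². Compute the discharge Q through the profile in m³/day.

Flow is perpendicular to layering, so the layers act in series and the equivalent K is the thickness-weighted harmonic mean.
Total thickness L = 11.7 + 2.75 = 14.45 m.
Σ(b_i/K_i) = 11.7/681 + 2.75/0.000429 = 6410 d.
K_eq = L / Σ(b_i/K_i) = 14.45 / 6410 = 0.002254 m/day.
Q = K_eq · A · (Δh/L) = 0.002254 × 1980 × (11.5/14.45) = 3.552 m³/day.

3.55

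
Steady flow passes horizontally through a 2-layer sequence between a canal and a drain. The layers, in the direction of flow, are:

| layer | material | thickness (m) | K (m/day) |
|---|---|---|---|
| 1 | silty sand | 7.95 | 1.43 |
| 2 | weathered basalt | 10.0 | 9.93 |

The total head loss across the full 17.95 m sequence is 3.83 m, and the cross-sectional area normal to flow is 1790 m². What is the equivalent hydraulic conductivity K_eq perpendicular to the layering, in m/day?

Flow is perpendicular to layering, so the layers act in series and the equivalent K is the thickness-weighted harmonic mean.
Total thickness L = 7.95 + 10.0 = 17.95 m.
Σ(b_i/K_i) = 7.95/1.43 + 10.0/9.93 = 6.566 d.
K_eq = L / Σ(b_i/K_i) = 17.95 / 6.566 = 2.734 m/day.

2.73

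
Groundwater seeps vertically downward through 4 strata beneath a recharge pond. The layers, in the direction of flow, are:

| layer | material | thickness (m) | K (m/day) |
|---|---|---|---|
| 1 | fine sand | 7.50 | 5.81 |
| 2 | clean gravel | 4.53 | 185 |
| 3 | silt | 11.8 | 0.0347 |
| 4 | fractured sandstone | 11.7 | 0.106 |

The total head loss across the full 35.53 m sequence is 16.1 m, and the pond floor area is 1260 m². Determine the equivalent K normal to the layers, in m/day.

Flow is perpendicular to layering, so the layers act in series and the equivalent K is the thickness-weighted harmonic mean.
Total thickness L = 7.50 + 4.53 + 11.8 + 11.7 = 35.53 m.
Σ(b_i/K_i) = 7.50/5.81 + 4.53/185 + 11.8/0.0347 + 11.7/0.106 = 451.8 d.
K_eq = L / Σ(b_i/K_i) = 35.53 / 451.8 = 0.07865 m/day.

0.0786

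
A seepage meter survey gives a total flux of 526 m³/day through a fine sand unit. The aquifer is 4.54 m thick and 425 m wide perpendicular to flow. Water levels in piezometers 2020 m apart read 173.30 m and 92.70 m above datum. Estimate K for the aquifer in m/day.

Cross-sectional area A = 425 × 4.54 = 1930 m².
Hydraulic gradient i = (173.30 − 92.70) / 2020 = 80.6 / 2020 = 0.03990.
From Q = K·A·i, K = Q / (A·i) = 526 / (1930 × 0.03990) = 6.832 m/day.

6.83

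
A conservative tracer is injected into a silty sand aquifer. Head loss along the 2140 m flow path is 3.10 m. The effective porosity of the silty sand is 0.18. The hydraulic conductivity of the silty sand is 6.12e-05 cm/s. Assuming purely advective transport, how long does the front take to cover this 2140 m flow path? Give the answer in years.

Convert K: 6.12e-05 cm/s × 864 = 0.05288 m/day.
Hydraulic gradient i = Δh / L = 3.10 / 2140 = 0.001449.
Darcy flux q = K · i = 0.05288 × 0.001449 = 7.660e-05 m/day.
Seepage velocity v = q / n_e = 7.660e-05 / 0.18 = 0.0004255 m/day.
Travel time t = L / v = 2140 / 0.0004255 = 5.029e+06 days = 13768 years.

13800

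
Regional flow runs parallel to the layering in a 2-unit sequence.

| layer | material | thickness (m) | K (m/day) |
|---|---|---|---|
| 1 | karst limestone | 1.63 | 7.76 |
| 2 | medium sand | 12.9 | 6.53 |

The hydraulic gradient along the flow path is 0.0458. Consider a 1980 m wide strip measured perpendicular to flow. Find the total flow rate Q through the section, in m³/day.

8790

Flow is parallel to layering, so each bed carries its own Darcy discharge and the transmissivities add.
Σ(K_i·b_i) = 7.76×1.63 + 6.53×12.9 = 96.89 m²/day.
Hydraulic gradient i = 0.0458.
Q = Σ(K_i·b_i) · W · i = 96.89 × 1980 × 0.04580 = 8786 m³/day.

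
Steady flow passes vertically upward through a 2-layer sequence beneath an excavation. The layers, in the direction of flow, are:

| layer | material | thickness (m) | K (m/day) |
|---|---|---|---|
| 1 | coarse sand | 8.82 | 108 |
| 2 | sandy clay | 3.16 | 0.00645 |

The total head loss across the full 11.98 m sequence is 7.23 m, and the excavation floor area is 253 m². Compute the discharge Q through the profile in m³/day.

Flow is perpendicular to layering, so the layers act in series and the equivalent K is the thickness-weighted harmonic mean.
Total thickness L = 8.82 + 3.16 = 11.98 m.
Σ(b_i/K_i) = 8.82/108 + 3.16/0.00645 = 490.0 d.
K_eq = L / Σ(b_i/K_i) = 11.98 / 490.0 = 0.02445 m/day.
Q = K_eq · A · (Δh/L) = 0.02445 × 253 × (7.23/11.98) = 3.733 m³/day.

3.73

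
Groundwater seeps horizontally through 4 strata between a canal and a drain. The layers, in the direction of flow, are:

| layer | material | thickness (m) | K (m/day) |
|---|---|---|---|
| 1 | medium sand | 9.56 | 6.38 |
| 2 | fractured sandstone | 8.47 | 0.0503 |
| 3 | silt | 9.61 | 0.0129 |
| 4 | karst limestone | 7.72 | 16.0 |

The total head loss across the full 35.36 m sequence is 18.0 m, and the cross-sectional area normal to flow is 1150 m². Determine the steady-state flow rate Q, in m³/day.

22.6

Flow is perpendicular to layering, so the layers act in series and the equivalent K is the thickness-weighted harmonic mean.
Total thickness L = 9.56 + 8.47 + 9.61 + 7.72 = 35.36 m.
Σ(b_i/K_i) = 9.56/6.38 + 8.47/0.0503 + 9.61/0.0129 + 7.72/16.0 = 915.3 d.
K_eq = L / Σ(b_i/K_i) = 35.36 / 915.3 = 0.03863 m/day.
Q = K_eq · A · (Δh/L) = 0.03863 × 1150 × (18.0/35.36) = 22.61 m³/day.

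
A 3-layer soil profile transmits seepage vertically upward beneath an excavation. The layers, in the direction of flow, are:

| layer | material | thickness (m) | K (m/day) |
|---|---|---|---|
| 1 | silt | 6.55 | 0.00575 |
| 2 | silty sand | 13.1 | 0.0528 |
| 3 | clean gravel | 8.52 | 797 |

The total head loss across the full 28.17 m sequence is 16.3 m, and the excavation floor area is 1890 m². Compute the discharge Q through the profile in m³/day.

22.2

Flow is perpendicular to layering, so the layers act in series and the equivalent K is the thickness-weighted harmonic mean.
Total thickness L = 6.55 + 13.1 + 8.52 = 28.17 m.
Σ(b_i/K_i) = 6.55/0.00575 + 13.1/0.0528 + 8.52/797 = 1387 d.
K_eq = L / Σ(b_i/K_i) = 28.17 / 1387 = 0.02031 m/day.
Q = K_eq · A · (Δh/L) = 0.02031 × 1890 × (16.3/28.17) = 22.21 m³/day.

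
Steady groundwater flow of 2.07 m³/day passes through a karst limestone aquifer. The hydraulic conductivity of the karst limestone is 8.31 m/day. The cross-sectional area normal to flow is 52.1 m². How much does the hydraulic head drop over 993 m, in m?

4.75

From Q = K·A·i, i = Q / (K·A) = 2.07 / (8.310 × 52.10) = 0.004781.
Head loss Δh = i · L = 0.004781 × 993 = 4.748 m.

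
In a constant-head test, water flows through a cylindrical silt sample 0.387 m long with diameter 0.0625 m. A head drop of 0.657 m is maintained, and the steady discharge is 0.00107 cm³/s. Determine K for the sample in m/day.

Cross-sectional area A = π·(d/2)² = π × (0.0625/2)² = 0.003068 m².
Convert discharge: 0.00107 cm³/s = 1.070e-09 m³/s.
Darcy's law rearranged: K = Q·L / (A·Δh) = 1.070e-09 × 0.387 / (0.003068 × 0.657) = 2.054e-07 m/s = 0.01775 m/day.

0.0177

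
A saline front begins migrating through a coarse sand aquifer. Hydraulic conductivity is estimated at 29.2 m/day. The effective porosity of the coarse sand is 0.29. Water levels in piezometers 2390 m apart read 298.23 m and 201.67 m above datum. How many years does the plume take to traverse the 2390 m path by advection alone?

Hydraulic gradient i = (298.23 − 201.67) / 2390 = 96.56 / 2390 = 0.04040.
Darcy flux q = K · i = 29.20 × 0.04040 = 1.180 m/day.
Seepage velocity v = q / n_e = 1.180 / 0.29 = 4.068 m/day.
Travel time t = L / v = 2390 / 4.068 = 587.5 days = 1.609 years.

1.61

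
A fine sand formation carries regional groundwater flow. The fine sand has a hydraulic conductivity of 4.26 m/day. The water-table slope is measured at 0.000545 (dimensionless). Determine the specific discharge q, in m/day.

Hydraulic gradient i = 0.000545.
Specific discharge q = K · i = 4.260 × 0.0005450 = 0.002322 m/day.

0.00232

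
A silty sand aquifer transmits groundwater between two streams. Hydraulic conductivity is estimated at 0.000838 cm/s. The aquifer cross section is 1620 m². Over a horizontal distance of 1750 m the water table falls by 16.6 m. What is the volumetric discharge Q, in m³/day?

Convert K: 0.000838 cm/s × 864 = 0.7240 m/day.
Hydraulic gradient i = Δh / L = 16.6 / 1750 = 0.009486.
Darcy's law: Q = K · A · i = 0.7240 × 1620 × 0.009486 = 11.13 m³/day.

11.1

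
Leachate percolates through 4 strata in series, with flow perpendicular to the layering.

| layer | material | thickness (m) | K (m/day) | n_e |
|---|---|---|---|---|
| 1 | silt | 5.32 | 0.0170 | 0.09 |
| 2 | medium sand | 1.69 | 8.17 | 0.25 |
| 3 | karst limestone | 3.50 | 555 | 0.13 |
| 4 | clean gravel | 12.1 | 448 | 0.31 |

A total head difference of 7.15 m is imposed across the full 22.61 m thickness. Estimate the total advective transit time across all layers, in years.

0.612

With flow normal to the layers, continuity requires the same specific discharge q through every layer.
Σ(b_i/K_i) = 5.32/0.0170 + 1.69/8.17 + 3.50/555 + 12.1/448 = 313.2 d.
q = Δh / Σ(b_i/K_i) = 7.15 / 313.2 = 0.02283 m/day.
In each layer the seepage velocity is v_i = q/n_i, so the layer transit time is t_i = b_i·n_i / q:
  layer 1 (silt): t_1 = 5.32 × 0.09 / 0.02283 = 20.97 d
  layer 2 (medium sand): t_2 = 1.69 × 0.25 / 0.02283 = 18.51 d
  layer 3 (karst limestone): t_3 = 3.50 × 0.13 / 0.02283 = 19.93 d
  layer 4 (clean gravel): t_4 = 12.1 × 0.31 / 0.02283 = 164.3 d
Total t = Σ t_i = 223.7 days = 0.6125 years.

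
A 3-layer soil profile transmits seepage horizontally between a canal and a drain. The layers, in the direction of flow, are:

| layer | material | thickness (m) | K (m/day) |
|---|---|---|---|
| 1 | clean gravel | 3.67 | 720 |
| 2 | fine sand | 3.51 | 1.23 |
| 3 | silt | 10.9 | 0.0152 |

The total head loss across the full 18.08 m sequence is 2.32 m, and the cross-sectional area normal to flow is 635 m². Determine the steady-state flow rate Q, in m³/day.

Flow is perpendicular to layering, so the layers act in series and the equivalent K is the thickness-weighted harmonic mean.
Total thickness L = 3.67 + 3.51 + 10.9 = 18.08 m.
Σ(b_i/K_i) = 3.67/720 + 3.51/1.23 + 10.9/0.0152 = 720.0 d.
K_eq = L / Σ(b_i/K_i) = 18.08 / 720.0 = 0.02511 m/day.
Q = K_eq · A · (Δh/L) = 0.02511 × 635 × (2.32/18.08) = 2.046 m³/day.

2.05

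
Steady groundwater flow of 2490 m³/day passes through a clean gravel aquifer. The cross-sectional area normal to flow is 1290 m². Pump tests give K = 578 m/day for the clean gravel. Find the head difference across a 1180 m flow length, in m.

3.94

From Q = K·A·i, i = Q / (K·A) = 2490 / (578.0 × 1290) = 0.003340.
Head loss Δh = i · L = 0.003340 × 1180 = 3.941 m.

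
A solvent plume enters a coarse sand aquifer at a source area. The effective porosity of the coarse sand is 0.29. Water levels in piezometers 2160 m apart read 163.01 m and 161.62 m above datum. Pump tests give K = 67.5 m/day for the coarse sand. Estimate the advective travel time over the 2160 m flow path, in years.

Hydraulic gradient i = (163.01 − 161.62) / 2160 = 1.39 / 2160 = 0.0006435.
Darcy flux q = K · i = 67.50 × 0.0006435 = 0.04344 m/day.
Seepage velocity v = q / n_e = 0.04344 / 0.29 = 0.1498 m/day.
Travel time t = L / v = 2160 / 0.1498 = 14421 days = 39.48 years.

39.5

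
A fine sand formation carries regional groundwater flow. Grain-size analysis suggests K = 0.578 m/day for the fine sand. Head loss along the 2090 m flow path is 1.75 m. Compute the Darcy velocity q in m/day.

0.000484

Hydraulic gradient i = Δh / L = 1.75 / 2090 = 0.0008373.
Specific discharge q = K · i = 0.5780 × 0.0008373 = 0.0004840 m/day.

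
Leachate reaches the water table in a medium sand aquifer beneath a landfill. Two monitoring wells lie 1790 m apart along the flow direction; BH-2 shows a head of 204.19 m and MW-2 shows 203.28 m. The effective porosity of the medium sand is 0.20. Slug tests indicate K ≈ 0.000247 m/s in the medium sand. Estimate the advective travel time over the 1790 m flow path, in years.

Convert K: 0.000247 m/s × 86400 = 21.34 m/day.
Hydraulic gradient i = (204.19 − 203.28) / 1790 = 0.91 / 1790 = 0.0005084.
Darcy flux q = K · i = 21.34 × 0.0005084 = 0.01085 m/day.
Seepage velocity v = q / n_e = 0.01085 / 0.20 = 0.05425 m/day.
Travel time t = L / v = 1790 / 0.05425 = 32998 days = 90.34 years.

90.3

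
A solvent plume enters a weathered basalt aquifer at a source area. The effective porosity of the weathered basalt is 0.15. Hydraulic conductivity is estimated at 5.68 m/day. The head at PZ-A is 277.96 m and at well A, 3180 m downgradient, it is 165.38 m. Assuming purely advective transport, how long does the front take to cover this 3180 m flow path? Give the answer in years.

Hydraulic gradient i = (277.96 − 165.38) / 3180 = 112.58 / 3180 = 0.03540.
Darcy flux q = K · i = 5.680 × 0.03540 = 0.2011 m/day.
Seepage velocity v = q / n_e = 0.2011 / 0.15 = 1.341 m/day.
Travel time t = L / v = 3180 / 1.341 = 2372 days = 6.494 years.

6.49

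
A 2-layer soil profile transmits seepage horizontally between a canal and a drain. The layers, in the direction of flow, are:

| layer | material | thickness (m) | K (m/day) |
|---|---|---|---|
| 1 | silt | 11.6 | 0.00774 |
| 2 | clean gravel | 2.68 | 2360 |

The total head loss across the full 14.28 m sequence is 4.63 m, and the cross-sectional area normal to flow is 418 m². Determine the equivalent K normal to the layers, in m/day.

Flow is perpendicular to layering, so the layers act in series and the equivalent K is the thickness-weighted harmonic mean.
Total thickness L = 11.6 + 2.68 = 14.28 m.
Σ(b_i/K_i) = 11.6/0.00774 + 2.68/2360 = 1499 d.
K_eq = L / Σ(b_i/K_i) = 14.28 / 1499 = 0.009528 m/day.

0.00953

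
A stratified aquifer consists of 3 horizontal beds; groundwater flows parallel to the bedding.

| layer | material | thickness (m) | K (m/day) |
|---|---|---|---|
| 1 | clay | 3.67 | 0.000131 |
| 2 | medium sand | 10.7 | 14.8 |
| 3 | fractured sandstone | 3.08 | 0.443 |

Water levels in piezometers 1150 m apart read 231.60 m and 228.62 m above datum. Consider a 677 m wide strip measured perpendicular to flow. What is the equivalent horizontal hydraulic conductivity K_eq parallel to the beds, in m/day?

9.15

Flow is parallel to layering, so each bed carries its own Darcy discharge and the transmissivities add.
Σ(K_i·b_i) = 0.000131×3.67 + 14.8×10.7 + 0.443×3.08 = 159.7 m²/day.
Total thickness b = 17.45 m, so K_eq = Σ(K_i·b_i)/b = 9.153 m/day.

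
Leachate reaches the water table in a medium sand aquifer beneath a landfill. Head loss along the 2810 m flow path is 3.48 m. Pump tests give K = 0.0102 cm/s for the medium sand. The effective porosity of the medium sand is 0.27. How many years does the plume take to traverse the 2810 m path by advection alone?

Convert K: 0.0102 cm/s × 864 = 8.813 m/day.
Hydraulic gradient i = Δh / L = 3.48 / 2810 = 0.001238.
Darcy flux q = K · i = 8.813 × 0.001238 = 0.01091 m/day.
Seepage velocity v = q / n_e = 0.01091 / 0.27 = 0.04042 m/day.
Travel time t = L / v = 2810 / 0.04042 = 69516 days = 190.3 years.

190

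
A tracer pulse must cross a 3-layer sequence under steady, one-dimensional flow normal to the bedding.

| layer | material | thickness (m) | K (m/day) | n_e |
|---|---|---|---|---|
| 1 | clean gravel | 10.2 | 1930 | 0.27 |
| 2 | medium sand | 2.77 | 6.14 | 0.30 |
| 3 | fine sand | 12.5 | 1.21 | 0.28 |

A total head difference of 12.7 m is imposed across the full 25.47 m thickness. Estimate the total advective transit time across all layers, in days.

6.02

With flow normal to the layers, continuity requires the same specific discharge q through every layer.
Σ(b_i/K_i) = 10.2/1930 + 2.77/6.14 + 12.5/1.21 = 10.79 d.
q = Δh / Σ(b_i/K_i) = 12.7 / 10.79 = 1.177 m/day.
In each layer the seepage velocity is v_i = q/n_i, so the layer transit time is t_i = b_i·n_i / q:
  layer 1 (clean gravel): t_1 = 10.2 × 0.27 / 1.177 = 2.339 d
  layer 2 (medium sand): t_2 = 2.77 × 0.30 / 1.177 = 0.7058 d
  layer 3 (fine sand): t_3 = 12.5 × 0.28 / 1.177 = 2.973 d
Total t = Σ t_i = 6.018 days.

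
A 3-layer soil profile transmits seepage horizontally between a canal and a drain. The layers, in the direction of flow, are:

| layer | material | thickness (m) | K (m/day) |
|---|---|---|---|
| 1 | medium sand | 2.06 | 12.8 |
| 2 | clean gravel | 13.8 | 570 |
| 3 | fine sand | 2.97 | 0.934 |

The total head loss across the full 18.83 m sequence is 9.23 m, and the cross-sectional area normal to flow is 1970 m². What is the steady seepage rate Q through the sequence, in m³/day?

Flow is perpendicular to layering, so the layers act in series and the equivalent K is the thickness-weighted harmonic mean.
Total thickness L = 2.06 + 13.8 + 2.97 = 18.83 m.
Σ(b_i/K_i) = 2.06/12.8 + 13.8/570 + 2.97/0.934 = 3.365 d.
K_eq = L / Σ(b_i/K_i) = 18.83 / 3.365 = 5.596 m/day.
Q = K_eq · A · (Δh/L) = 5.596 × 1970 × (9.23/18.83) = 5404 m³/day.

5400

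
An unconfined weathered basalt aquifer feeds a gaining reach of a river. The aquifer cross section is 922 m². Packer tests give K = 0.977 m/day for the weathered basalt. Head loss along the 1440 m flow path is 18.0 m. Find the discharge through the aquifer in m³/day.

11.3

Hydraulic gradient i = Δh / L = 18.0 / 1440 = 0.01250.
Darcy's law: Q = K · A · i = 0.9770 × 922.0 × 0.01250 = 11.26 m³/day.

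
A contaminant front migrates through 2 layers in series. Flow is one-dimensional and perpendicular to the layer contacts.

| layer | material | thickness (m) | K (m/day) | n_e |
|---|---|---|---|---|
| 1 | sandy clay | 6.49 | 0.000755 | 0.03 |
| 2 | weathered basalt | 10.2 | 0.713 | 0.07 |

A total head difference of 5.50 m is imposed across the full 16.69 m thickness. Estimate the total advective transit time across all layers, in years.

3.89

With flow normal to the layers, continuity requires the same specific discharge q through every layer.
Σ(b_i/K_i) = 6.49/0.000755 + 10.2/0.713 = 8610 d.
q = Δh / Σ(b_i/K_i) = 5.50 / 8610 = 0.0006388 m/day.
In each layer the seepage velocity is v_i = q/n_i, so the layer transit time is t_i = b_i·n_i / q:
  layer 1 (sandy clay): t_1 = 6.49 × 0.03 / 0.0006388 = 304.8 d
  layer 2 (weathered basalt): t_2 = 10.2 × 0.07 / 0.0006388 = 1118 d
Total t = Σ t_i = 1423 days = 3.895 years.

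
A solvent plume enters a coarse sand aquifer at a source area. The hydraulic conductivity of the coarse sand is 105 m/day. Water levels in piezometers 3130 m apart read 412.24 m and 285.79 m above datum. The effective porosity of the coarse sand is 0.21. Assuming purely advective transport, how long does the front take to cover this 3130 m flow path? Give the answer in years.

0.424

Hydraulic gradient i = (412.24 − 285.79) / 3130 = 126.45 / 3130 = 0.04040.
Darcy flux q = K · i = 105.0 × 0.04040 = 4.242 m/day.
Seepage velocity v = q / n_e = 4.242 / 0.21 = 20.20 m/day.
Travel time t = L / v = 3130 / 20.20 = 155.0 days = 0.4242 years.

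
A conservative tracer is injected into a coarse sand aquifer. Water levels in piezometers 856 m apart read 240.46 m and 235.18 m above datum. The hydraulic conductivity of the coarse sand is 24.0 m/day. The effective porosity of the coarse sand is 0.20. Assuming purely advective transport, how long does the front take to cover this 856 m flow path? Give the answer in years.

3.17

Hydraulic gradient i = (240.46 − 235.18) / 856 = 5.28 / 856 = 0.006168.
Darcy flux q = K · i = 24.00 × 0.006168 = 0.1480 m/day.
Seepage velocity v = q / n_e = 0.1480 / 0.20 = 0.7402 m/day.
Travel time t = L / v = 856 / 0.7402 = 1156 days = 3.166 years.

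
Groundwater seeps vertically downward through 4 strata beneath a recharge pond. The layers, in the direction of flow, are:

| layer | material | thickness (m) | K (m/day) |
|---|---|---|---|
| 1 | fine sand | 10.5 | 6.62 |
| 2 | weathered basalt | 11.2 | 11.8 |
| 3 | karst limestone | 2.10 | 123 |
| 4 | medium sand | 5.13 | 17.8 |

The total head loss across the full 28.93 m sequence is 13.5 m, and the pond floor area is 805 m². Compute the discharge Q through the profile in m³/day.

3830

Flow is perpendicular to layering, so the layers act in series and the equivalent K is the thickness-weighted harmonic mean.
Total thickness L = 10.5 + 11.2 + 2.10 + 5.13 = 28.93 m.
Σ(b_i/K_i) = 10.5/6.62 + 11.2/11.8 + 2.10/123 + 5.13/17.8 = 2.841 d.
K_eq = L / Σ(b_i/K_i) = 28.93 / 2.841 = 10.18 m/day.
Q = K_eq · A · (Δh/L) = 10.18 × 805 × (13.5/28.93) = 3826 m³/day.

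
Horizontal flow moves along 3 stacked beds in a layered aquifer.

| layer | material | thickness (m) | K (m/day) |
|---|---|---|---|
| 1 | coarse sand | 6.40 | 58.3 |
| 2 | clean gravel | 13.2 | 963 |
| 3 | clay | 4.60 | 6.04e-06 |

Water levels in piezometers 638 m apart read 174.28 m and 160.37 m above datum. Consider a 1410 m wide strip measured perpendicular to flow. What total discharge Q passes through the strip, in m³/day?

402000

Flow is parallel to layering, so each bed carries its own Darcy discharge and the transmissivities add.
Σ(K_i·b_i) = 58.3×6.40 + 963×13.2 + 6.04e-06×4.60 = 13085 m²/day.
Hydraulic gradient i = (174.28 − 160.37) / 638 = 13.91 / 638 = 0.02180.
Q = Σ(K_i·b_i) · W · i = 13085 × 1410 × 0.02180 = 4.022e+05 m³/day.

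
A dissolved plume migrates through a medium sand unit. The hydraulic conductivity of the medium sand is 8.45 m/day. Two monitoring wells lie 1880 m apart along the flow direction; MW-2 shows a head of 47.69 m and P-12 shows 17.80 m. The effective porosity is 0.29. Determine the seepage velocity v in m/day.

Hydraulic gradient i = (47.69 − 17.80) / 1880 = 29.89 / 1880 = 0.01590.
Darcy flux q = K · i = 8.450 × 0.01590 = 0.1343 m/day.
Seepage velocity v = q / n_e = 0.1343 / 0.29 = 0.4633 m/day.

0.463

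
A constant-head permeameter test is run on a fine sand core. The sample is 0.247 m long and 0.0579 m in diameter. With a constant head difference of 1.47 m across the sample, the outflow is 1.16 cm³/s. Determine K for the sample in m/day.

6.40

Cross-sectional area A = π·(d/2)² = π × (0.0579/2)² = 0.002633 m².
Convert discharge: 1.16 cm³/s = 1.160e-06 m³/s.
Darcy's law rearranged: K = Q·L / (A·Δh) = 1.160e-06 × 0.247 / (0.002633 × 1.47) = 7.403e-05 m/s = 6.396 m/day.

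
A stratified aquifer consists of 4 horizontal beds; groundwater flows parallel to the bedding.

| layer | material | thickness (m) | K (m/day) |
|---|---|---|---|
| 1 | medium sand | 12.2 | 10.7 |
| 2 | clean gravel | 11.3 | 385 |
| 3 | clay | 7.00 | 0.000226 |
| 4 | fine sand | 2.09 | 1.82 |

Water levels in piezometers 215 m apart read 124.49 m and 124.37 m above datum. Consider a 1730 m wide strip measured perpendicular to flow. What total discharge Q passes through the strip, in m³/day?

4330

Flow is parallel to layering, so each bed carries its own Darcy discharge and the transmissivities add.
Σ(K_i·b_i) = 10.7×12.2 + 385×11.3 + 0.000226×7.00 + 1.82×2.09 = 4485 m²/day.
Hydraulic gradient i = (124.49 − 124.37) / 215 = 0.12 / 215 = 0.0005581.
Q = Σ(K_i·b_i) · W · i = 4485 × 1730 × 0.0005581 = 4330 m³/day.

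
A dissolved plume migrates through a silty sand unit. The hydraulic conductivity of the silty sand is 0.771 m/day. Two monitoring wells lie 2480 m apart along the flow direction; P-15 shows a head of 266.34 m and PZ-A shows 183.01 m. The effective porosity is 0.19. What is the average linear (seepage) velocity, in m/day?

Hydraulic gradient i = (266.34 − 183.01) / 2480 = 83.33 / 2480 = 0.03360.
Darcy flux q = K · i = 0.7710 × 0.03360 = 0.02591 m/day.
Seepage velocity v = q / n_e = 0.02591 / 0.19 = 0.1363 m/day.

0.136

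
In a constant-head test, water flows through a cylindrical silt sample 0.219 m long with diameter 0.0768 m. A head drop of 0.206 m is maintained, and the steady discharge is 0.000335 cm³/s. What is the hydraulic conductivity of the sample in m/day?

Cross-sectional area A = π·(d/2)² = π × (0.0768/2)² = 0.004632 m².
Convert discharge: 0.000335 cm³/s = 3.350e-10 m³/s.
Darcy's law rearranged: K = Q·L / (A·Δh) = 3.350e-10 × 0.219 / (0.004632 × 0.206) = 7.688e-08 m/s = 0.006642 m/day.

0.00664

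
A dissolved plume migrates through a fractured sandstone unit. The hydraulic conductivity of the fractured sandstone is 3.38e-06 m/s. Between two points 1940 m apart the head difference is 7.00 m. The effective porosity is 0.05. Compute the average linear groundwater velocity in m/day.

Convert K: 3.38e-06 m/s × 86400 = 0.2920 m/day.
Hydraulic gradient i = Δh / L = 7.00 / 1940 = 0.003608.
Darcy flux q = K · i = 0.2920 × 0.003608 = 0.001054 m/day.
Seepage velocity v = q / n_e = 0.001054 / 0.05 = 0.02107 m/day.

0.0211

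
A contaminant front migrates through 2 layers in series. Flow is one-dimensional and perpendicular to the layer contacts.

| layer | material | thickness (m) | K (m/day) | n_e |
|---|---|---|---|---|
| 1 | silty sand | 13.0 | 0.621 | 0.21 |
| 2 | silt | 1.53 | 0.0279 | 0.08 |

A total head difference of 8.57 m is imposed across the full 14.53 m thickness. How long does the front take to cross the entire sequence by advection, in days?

25.2

With flow normal to the layers, continuity requires the same specific discharge q through every layer.
Σ(b_i/K_i) = 13.0/0.621 + 1.53/0.0279 = 75.77 d.
q = Δh / Σ(b_i/K_i) = 8.57 / 75.77 = 0.1131 m/day.
In each layer the seepage velocity is v_i = q/n_i, so the layer transit time is t_i = b_i·n_i / q:
  layer 1 (silty sand): t_1 = 13.0 × 0.21 / 0.1131 = 24.14 d
  layer 2 (silt): t_2 = 1.53 × 0.08 / 0.1131 = 1.082 d
Total t = Σ t_i = 25.22 days.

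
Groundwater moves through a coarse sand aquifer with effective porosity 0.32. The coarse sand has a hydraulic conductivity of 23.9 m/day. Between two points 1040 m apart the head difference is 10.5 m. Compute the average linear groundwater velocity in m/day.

0.754

Hydraulic gradient i = Δh / L = 10.5 / 1040 = 0.01010.
Darcy flux q = K · i = 23.90 × 0.01010 = 0.2413 m/day.
Seepage velocity v = q / n_e = 0.2413 / 0.32 = 0.7541 m/day.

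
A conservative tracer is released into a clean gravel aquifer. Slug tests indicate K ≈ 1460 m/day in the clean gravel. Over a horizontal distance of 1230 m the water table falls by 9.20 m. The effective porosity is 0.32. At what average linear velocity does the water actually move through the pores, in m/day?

34.1

Hydraulic gradient i = Δh / L = 9.20 / 1230 = 0.007480.
Darcy flux q = K · i = 1460 × 0.007480 = 10.92 m/day.
Seepage velocity v = q / n_e = 10.92 / 0.32 = 34.13 m/day.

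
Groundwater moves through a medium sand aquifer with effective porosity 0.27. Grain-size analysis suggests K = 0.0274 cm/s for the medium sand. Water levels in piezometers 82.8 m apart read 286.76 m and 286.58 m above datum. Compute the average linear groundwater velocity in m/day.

0.191

Convert K: 0.0274 cm/s × 864 = 23.67 m/day.
Hydraulic gradient i = (286.76 − 286.58) / 82.8 = 0.18 / 82.8 = 0.002174.
Darcy flux q = K · i = 23.67 × 0.002174 = 0.05146 m/day.
Seepage velocity v = q / n_e = 0.05146 / 0.27 = 0.1906 m/day.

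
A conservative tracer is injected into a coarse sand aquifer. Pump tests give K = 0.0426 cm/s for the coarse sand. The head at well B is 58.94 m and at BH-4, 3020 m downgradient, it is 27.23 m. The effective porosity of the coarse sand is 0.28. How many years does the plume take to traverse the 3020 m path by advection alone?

5.99

Convert K: 0.0426 cm/s × 864 = 36.81 m/day.
Hydraulic gradient i = (58.94 − 27.23) / 3020 = 31.71 / 3020 = 0.01050.
Darcy flux q = K · i = 36.81 × 0.01050 = 0.3865 m/day.
Seepage velocity v = q / n_e = 0.3865 / 0.28 = 1.380 m/day.
Travel time t = L / v = 3020 / 1.380 = 2188 days = 5.990 years.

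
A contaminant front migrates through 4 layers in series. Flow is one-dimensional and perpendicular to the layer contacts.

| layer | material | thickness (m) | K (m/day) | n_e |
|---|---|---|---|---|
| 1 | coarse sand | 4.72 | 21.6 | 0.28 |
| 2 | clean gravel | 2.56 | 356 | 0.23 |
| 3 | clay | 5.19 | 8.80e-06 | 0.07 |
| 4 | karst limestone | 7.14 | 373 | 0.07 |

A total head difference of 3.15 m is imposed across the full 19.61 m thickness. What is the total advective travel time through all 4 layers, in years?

With flow normal to the layers, continuity requires the same specific discharge q through every layer.
Σ(b_i/K_i) = 4.72/21.6 + 2.56/356 + 5.19/8.80e-06 + 7.14/373 = 5.898e+05 d.
q = Δh / Σ(b_i/K_i) = 3.15 / 5.898e+05 = 5.341e-06 m/day.
In each layer the seepage velocity is v_i = q/n_i, so the layer transit time is t_i = b_i·n_i / q:
  layer 1 (coarse sand): t_1 = 4.72 × 0.28 / 5.341e-06 = 2.474e+05 d
  layer 2 (clean gravel): t_2 = 2.56 × 0.23 / 5.341e-06 = 1.102e+05 d
  layer 3 (clay): t_3 = 5.19 × 0.07 / 5.341e-06 = 68020 d
  layer 4 (karst limestone): t_4 = 7.14 × 0.07 / 5.341e-06 = 93577 d
Total t = Σ t_i = 5.193e+05 days = 1422 years.

1420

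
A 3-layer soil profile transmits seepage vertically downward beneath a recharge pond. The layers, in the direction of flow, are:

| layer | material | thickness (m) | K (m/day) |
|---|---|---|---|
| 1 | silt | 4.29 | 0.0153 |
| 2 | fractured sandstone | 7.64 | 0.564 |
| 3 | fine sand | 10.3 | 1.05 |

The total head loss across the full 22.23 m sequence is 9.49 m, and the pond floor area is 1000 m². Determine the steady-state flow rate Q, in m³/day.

Flow is perpendicular to layering, so the layers act in series and the equivalent K is the thickness-weighted harmonic mean.
Total thickness L = 4.29 + 7.64 + 10.3 = 22.23 m.
Σ(b_i/K_i) = 4.29/0.0153 + 7.64/0.564 + 10.3/1.05 = 303.7 d.
K_eq = L / Σ(b_i/K_i) = 22.23 / 303.7 = 0.07319 m/day.
Q = K_eq · A · (Δh/L) = 0.07319 × 1000 × (9.49/22.23) = 31.24 m³/day.

31.2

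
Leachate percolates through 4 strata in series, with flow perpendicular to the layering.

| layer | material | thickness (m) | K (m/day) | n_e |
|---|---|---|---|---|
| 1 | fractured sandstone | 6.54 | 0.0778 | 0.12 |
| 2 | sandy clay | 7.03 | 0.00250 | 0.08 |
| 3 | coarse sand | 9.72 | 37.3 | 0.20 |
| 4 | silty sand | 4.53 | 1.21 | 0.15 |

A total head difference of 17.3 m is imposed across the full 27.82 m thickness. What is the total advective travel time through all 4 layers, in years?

1.82

With flow normal to the layers, continuity requires the same specific discharge q through every layer.
Σ(b_i/K_i) = 6.54/0.0778 + 7.03/0.00250 + 9.72/37.3 + 4.53/1.21 = 2900 d.
q = Δh / Σ(b_i/K_i) = 17.3 / 2900 = 0.005965 m/day.
In each layer the seepage velocity is v_i = q/n_i, so the layer transit time is t_i = b_i·n_i / q:
  layer 1 (fractured sandstone): t_1 = 6.54 × 0.12 / 0.005965 = 131.6 d
  layer 2 (sandy clay): t_2 = 7.03 × 0.08 / 0.005965 = 94.28 d
  layer 3 (coarse sand): t_3 = 9.72 × 0.20 / 0.005965 = 325.9 d
  layer 4 (silty sand): t_4 = 4.53 × 0.15 / 0.005965 = 113.9 d
Total t = Σ t_i = 665.6 days = 1.822 years.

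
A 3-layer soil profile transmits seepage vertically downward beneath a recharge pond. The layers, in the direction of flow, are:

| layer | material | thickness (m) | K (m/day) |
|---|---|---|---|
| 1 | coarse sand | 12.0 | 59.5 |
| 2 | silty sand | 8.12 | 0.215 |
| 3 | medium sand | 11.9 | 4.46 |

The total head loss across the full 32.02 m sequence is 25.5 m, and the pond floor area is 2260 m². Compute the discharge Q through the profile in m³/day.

1420

Flow is perpendicular to layering, so the layers act in series and the equivalent K is the thickness-weighted harmonic mean.
Total thickness L = 12.0 + 8.12 + 11.9 = 32.02 m.
Σ(b_i/K_i) = 12.0/59.5 + 8.12/0.215 + 11.9/4.46 = 40.64 d.
K_eq = L / Σ(b_i/K_i) = 32.02 / 40.64 = 0.7879 m/day.
Q = K_eq · A · (Δh/L) = 0.7879 × 2260 × (25.5/32.02) = 1418 m³/day.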